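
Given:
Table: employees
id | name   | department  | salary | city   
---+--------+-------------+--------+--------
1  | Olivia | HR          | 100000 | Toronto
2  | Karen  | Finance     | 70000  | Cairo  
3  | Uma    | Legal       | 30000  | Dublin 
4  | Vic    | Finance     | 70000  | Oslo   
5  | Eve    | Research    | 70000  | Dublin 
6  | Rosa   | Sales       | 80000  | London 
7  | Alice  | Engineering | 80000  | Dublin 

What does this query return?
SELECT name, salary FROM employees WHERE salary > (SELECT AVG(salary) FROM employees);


Subquery: AVG(salary) = 71428.57
Filtering: salary > 71428.57
  Olivia (100000) -> MATCH
  Rosa (80000) -> MATCH
  Alice (80000) -> MATCH


3 rows:
Olivia, 100000
Rosa, 80000
Alice, 80000


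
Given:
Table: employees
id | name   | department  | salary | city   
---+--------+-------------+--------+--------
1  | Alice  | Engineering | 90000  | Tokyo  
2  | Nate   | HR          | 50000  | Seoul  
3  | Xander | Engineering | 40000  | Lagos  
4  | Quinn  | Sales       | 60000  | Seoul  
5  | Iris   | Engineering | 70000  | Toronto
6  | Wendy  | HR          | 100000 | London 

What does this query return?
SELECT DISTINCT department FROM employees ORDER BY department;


All 'department' values (row order): Engineering, HR, Engineering, Sales, Engineering, HR
Removing duplicates leaves 3 unique value(s).

3 values:
Engineering
HR
Sales


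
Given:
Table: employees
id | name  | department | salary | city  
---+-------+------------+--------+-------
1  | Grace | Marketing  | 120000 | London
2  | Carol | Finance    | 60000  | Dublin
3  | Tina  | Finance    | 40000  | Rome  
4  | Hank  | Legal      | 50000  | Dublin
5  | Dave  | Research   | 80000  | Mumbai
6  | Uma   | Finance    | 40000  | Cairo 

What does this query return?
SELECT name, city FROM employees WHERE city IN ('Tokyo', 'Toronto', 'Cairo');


Filtering: city IN ('Tokyo', 'Toronto', 'Cairo')
Matching: 1 rows

1 rows:
Uma, Cairo


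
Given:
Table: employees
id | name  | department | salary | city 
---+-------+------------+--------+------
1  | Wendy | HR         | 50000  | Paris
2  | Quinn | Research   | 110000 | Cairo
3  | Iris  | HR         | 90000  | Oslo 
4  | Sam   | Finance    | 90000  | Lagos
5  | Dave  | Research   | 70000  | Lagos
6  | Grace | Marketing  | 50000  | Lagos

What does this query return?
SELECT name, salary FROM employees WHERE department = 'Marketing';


Filtering: department = 'Marketing'
Matching rows: 1

1 rows:
Grace, 50000


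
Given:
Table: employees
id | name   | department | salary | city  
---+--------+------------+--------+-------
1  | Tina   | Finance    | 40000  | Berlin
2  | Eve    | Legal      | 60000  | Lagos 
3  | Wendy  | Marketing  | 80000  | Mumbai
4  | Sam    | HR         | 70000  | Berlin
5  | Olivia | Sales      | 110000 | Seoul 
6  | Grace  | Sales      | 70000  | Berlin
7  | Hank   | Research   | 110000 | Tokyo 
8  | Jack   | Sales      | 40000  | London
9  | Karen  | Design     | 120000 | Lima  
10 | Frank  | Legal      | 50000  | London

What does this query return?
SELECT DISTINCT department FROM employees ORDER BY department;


All 'department' values (row order): Finance, Legal, Marketing, HR, Sales, Sales, Research, Sales, Design, Legal
Removing duplicates leaves 7 unique value(s).

7 values:
Design
Finance
HR
Legal
Marketing
Research
Sales


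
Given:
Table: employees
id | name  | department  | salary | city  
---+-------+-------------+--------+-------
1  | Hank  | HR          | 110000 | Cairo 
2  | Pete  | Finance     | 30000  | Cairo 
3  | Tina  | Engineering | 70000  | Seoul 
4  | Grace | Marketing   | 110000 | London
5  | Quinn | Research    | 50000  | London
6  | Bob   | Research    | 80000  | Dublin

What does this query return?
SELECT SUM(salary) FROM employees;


SUM(salary) = 110000 + 30000 + 70000 + 110000 + 50000 + 80000 = 450000

450000


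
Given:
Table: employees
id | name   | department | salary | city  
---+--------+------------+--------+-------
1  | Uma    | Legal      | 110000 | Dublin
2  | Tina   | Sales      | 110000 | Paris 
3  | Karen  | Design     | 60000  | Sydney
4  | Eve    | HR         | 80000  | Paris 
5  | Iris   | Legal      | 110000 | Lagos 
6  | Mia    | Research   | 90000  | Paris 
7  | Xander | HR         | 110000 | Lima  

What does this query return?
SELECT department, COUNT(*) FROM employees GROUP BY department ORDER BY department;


Assigning each row to its department group:
  Uma -> Legal
  Tina -> Sales
  Karen -> Design
  Eve -> HR
  Iris -> Legal
  Mia -> Research
  Xander -> HR


5 groups:
Design, 1
HR, 2
Legal, 2
Research, 1
Sales, 1


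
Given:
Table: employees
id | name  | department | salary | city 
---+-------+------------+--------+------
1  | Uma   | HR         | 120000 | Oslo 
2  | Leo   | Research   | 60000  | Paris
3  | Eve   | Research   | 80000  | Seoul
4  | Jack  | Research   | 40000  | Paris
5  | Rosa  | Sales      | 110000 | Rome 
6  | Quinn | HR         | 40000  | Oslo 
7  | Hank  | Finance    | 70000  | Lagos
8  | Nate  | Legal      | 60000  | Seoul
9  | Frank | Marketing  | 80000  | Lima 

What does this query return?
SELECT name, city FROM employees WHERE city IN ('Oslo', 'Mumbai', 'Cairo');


Filtering: city IN ('Oslo', 'Mumbai', 'Cairo')
Matching: 2 rows

2 rows:
Uma, Oslo
Quinn, Oslo


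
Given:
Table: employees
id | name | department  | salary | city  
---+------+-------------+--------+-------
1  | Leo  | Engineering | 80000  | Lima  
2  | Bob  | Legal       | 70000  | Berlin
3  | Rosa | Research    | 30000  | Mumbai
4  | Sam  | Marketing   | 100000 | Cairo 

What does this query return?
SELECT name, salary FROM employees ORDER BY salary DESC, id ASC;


Sorting by salary DESC, then id ASC for ties

4 rows:
Sam, 100000
Leo, 80000
Bob, 70000
Rosa, 30000


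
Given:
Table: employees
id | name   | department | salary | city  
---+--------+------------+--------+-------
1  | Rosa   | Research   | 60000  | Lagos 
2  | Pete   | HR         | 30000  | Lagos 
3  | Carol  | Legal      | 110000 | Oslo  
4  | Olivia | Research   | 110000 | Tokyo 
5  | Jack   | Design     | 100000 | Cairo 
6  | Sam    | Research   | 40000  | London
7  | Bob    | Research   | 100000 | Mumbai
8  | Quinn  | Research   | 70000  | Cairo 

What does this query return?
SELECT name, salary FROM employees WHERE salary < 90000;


Filtering: salary < 90000
Matching: 4 rows

4 rows:
Rosa, 60000
Pete, 30000
Sam, 40000
Quinn, 70000


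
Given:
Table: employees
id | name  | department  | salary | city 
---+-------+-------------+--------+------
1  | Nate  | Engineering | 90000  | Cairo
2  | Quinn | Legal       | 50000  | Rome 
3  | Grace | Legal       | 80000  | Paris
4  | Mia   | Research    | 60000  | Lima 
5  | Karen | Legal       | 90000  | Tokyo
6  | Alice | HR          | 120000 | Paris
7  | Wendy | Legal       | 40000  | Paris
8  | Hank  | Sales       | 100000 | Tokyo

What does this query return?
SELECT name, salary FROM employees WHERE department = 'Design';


Filtering: department = 'Design'
Matching rows: 0

Empty result set (0 rows)


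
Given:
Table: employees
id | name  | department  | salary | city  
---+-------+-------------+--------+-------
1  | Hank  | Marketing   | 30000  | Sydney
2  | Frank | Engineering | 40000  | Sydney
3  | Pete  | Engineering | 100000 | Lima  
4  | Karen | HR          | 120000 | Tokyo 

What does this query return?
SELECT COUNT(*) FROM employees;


COUNT(*) counts all rows

4


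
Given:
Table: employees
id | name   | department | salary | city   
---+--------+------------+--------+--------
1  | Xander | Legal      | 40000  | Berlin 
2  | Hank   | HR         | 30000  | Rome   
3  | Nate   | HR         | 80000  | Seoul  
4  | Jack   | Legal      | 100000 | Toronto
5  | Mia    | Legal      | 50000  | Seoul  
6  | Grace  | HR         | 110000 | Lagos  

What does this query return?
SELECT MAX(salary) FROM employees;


Salaries: 40000, 30000, 80000, 100000, 50000, 110000
MAX = 110000

110000


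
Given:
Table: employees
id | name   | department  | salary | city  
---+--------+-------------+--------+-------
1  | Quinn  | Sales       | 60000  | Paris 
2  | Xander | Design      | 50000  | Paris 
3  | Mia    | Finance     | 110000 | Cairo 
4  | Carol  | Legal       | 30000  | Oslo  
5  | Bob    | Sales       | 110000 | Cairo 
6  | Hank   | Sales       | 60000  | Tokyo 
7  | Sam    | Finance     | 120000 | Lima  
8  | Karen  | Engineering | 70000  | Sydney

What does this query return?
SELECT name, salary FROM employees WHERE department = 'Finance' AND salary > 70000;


Filtering: department = 'Finance' AND salary > 70000
Matching: 2 rows

2 rows:
Mia, 110000
Sam, 120000


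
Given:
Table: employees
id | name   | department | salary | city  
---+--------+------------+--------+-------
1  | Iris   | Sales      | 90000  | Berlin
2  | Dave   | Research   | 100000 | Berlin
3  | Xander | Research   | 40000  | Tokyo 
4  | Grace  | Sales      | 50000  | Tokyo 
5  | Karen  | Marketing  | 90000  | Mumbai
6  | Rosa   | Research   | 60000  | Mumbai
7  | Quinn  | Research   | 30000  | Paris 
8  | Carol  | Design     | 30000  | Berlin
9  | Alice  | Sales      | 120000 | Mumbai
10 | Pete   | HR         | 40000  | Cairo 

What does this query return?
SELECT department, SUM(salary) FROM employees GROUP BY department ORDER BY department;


Summing salary within each department:
  Design: 30000 = 30000
  HR: 40000 = 40000
  Marketing: 90000 = 90000
  Research: 100000 + 40000 + 60000 + 30000 = 230000
  Sales: 90000 + 50000 + 120000 = 260000


5 groups:
Design, 30000
HR, 40000
Marketing, 90000
Research, 230000
Sales, 260000


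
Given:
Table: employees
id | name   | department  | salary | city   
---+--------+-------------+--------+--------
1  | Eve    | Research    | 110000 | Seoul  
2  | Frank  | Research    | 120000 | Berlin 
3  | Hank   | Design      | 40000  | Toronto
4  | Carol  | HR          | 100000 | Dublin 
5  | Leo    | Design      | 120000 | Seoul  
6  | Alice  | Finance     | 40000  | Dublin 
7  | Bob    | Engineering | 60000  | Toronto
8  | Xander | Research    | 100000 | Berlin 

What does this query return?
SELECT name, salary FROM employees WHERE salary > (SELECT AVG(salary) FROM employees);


Subquery: AVG(salary) = 86250.0
Filtering: salary > 86250.0
  Eve (110000) -> MATCH
  Frank (120000) -> MATCH
  Carol (100000) -> MATCH
  Leo (120000) -> MATCH
  Xander (100000) -> MATCH


5 rows:
Eve, 110000
Frank, 120000
Carol, 100000
Leo, 120000
Xander, 100000


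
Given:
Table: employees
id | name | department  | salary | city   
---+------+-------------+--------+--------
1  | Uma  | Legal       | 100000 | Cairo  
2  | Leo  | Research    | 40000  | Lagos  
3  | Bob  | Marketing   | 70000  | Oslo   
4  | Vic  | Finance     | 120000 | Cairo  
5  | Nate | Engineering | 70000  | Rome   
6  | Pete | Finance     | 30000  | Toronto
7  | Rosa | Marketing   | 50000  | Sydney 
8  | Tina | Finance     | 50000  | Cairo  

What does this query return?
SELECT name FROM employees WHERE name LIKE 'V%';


LIKE 'V%' matches names starting with 'V'
Matching: 1

1 rows:
Vic


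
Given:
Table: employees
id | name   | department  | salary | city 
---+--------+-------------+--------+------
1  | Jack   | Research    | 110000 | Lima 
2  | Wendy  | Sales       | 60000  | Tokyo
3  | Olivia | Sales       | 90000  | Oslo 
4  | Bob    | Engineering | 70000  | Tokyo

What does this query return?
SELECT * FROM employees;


SELECT * returns all 4 rows with all columns

4 rows:
1, Jack, Research, 110000, Lima
2, Wendy, Sales, 60000, Tokyo
3, Olivia, Sales, 90000, Oslo
4, Bob, Engineering, 70000, Tokyo


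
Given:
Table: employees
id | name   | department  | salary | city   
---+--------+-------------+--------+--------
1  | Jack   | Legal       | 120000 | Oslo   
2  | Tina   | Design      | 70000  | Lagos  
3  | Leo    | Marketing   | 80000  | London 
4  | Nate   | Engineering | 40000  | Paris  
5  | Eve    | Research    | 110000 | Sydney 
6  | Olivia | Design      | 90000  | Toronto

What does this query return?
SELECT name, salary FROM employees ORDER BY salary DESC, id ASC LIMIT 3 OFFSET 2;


Sort by salary DESC (id ASC tiebreak), then skip 2 and take 3
Rows 3 through 5

3 rows:
Olivia, 90000
Leo, 80000
Tina, 70000


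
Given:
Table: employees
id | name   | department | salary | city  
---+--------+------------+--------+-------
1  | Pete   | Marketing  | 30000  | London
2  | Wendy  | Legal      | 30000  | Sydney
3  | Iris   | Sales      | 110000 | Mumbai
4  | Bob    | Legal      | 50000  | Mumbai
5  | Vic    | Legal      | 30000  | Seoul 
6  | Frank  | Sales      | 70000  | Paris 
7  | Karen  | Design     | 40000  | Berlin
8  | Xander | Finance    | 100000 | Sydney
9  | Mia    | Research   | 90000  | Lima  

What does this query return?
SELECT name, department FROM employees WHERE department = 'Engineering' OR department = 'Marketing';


Filtering: department = 'Engineering' OR 'Marketing'
Matching: 1 rows

1 rows:
Pete, Marketing


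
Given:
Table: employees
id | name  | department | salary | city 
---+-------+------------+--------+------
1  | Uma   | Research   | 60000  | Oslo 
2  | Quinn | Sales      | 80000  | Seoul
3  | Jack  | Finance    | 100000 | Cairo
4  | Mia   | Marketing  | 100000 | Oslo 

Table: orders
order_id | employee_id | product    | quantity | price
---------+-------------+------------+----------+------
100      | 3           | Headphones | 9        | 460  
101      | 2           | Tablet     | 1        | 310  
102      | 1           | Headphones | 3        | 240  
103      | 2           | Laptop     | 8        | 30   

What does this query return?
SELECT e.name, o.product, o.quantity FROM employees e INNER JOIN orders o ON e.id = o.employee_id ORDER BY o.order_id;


Joining employees.id = orders.employee_id:
  employee Jack (id=3) -> order Headphones
  employee Quinn (id=2) -> order Tablet
  employee Uma (id=1) -> order Headphones
  employee Quinn (id=2) -> order Laptop


4 rows:
Jack, Headphones, 9
Quinn, Tablet, 1
Uma, Headphones, 3
Quinn, Laptop, 8


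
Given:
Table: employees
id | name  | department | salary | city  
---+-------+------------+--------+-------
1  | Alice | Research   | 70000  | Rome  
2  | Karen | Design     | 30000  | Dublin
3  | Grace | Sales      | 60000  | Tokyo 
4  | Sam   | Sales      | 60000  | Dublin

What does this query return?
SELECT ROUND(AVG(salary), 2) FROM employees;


SUM(salary) = 220000
COUNT = 4
ROUND(AVG, 2) = ROUND(220000 / 4, 2) = 55000.0

55000.0


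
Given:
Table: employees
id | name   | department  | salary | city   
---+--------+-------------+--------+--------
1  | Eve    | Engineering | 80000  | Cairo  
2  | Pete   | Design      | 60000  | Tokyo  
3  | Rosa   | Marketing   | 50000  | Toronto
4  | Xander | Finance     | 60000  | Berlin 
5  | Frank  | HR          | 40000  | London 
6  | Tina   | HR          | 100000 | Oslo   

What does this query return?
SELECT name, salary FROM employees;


Projecting columns: name, salary

6 rows:
Eve, 80000
Pete, 60000
Rosa, 50000
Xander, 60000
Frank, 40000
Tina, 100000


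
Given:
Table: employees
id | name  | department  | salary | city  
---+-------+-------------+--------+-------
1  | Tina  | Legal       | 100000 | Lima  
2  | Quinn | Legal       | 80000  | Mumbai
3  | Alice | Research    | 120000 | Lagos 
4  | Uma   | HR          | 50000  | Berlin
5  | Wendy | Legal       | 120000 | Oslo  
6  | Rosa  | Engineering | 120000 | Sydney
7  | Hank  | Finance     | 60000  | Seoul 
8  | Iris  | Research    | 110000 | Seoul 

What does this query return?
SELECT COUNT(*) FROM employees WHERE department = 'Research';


Counting rows where department = 'Research'
  Alice -> MATCH
  Iris -> MATCH


2


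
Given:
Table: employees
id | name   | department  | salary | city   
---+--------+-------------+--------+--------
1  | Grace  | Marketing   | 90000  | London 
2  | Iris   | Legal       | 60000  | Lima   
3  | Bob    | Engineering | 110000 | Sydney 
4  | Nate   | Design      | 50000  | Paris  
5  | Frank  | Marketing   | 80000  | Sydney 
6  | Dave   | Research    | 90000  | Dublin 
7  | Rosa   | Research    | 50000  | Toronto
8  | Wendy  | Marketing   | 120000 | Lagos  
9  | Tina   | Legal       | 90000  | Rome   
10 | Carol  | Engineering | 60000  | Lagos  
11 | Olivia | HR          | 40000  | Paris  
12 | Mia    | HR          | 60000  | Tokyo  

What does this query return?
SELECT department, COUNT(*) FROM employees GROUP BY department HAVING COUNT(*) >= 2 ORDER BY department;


Groups with count >= 2:
  Engineering: 2 -> PASS
  HR: 2 -> PASS
  Legal: 2 -> PASS
  Marketing: 3 -> PASS
  Research: 2 -> PASS
  Design: 1 -> filtered out


5 groups:
Engineering, 2
HR, 2
Legal, 2
Marketing, 3
Research, 2


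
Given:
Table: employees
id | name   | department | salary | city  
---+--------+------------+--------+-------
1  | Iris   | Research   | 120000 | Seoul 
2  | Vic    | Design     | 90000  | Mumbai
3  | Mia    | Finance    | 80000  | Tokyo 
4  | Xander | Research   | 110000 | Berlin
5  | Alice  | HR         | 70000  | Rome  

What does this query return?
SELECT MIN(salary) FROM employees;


Salaries: 120000, 90000, 80000, 110000, 70000
MIN = 70000

70000


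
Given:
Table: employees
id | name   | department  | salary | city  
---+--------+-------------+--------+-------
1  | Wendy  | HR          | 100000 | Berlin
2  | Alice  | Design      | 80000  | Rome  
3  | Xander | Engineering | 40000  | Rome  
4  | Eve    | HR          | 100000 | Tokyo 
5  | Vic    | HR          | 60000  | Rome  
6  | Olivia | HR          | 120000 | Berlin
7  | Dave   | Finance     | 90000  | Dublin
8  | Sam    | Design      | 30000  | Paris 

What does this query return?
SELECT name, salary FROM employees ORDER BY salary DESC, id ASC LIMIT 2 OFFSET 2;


Sort by salary DESC (id ASC tiebreak), then skip 2 and take 2
Rows 3 through 4

2 rows:
Eve, 100000
Dave, 90000


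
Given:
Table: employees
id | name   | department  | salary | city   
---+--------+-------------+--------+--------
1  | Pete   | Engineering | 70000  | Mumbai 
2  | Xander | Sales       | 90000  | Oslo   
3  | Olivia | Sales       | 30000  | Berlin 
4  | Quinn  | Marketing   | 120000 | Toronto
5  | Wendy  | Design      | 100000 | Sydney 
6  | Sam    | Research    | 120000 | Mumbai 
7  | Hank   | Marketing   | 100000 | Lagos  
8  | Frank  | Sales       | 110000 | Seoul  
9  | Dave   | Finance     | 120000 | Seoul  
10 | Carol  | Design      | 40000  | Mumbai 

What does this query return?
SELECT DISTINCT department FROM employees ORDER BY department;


All 'department' values (row order): Engineering, Sales, Sales, Marketing, Design, Research, Marketing, Sales, Finance, Design
Removing duplicates leaves 6 unique value(s).

6 values:
Design
Engineering
Finance
Marketing
Research
Sales


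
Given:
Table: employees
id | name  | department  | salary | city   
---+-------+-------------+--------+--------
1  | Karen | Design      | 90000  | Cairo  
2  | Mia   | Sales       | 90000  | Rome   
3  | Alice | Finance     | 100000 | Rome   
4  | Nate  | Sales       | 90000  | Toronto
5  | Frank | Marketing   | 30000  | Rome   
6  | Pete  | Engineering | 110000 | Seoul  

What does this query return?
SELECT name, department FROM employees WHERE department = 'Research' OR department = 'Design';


Filtering: department = 'Research' OR 'Design'
Matching: 1 rows

1 rows:
Karen, Design


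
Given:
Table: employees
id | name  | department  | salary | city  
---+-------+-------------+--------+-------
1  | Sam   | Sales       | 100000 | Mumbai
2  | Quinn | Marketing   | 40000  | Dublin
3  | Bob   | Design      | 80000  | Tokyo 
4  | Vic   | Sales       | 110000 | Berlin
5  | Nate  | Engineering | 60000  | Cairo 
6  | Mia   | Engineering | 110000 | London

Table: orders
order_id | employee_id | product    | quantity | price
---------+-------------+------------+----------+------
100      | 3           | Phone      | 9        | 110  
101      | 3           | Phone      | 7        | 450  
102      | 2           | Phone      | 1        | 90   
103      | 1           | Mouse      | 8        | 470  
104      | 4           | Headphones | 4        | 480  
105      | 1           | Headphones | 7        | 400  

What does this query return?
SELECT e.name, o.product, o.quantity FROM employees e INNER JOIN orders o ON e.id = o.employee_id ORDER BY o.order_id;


Joining employees.id = orders.employee_id:
  employee Bob (id=3) -> order Phone
  employee Bob (id=3) -> order Phone
  employee Quinn (id=2) -> order Phone
  employee Sam (id=1) -> order Mouse
  employee Vic (id=4) -> order Headphones
  employee Sam (id=1) -> order Headphones


6 rows:
Bob, Phone, 9
Bob, Phone, 7
Quinn, Phone, 1
Sam, Mouse, 8
Vic, Headphones, 4
Sam, Headphones, 7


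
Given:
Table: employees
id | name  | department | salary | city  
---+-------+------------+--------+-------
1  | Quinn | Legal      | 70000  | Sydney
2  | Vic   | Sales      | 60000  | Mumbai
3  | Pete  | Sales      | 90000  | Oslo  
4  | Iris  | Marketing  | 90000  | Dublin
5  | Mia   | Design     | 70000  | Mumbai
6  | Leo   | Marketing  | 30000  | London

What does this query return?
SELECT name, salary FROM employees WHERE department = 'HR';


Filtering: department = 'HR'
Matching rows: 0

Empty result set (0 rows)


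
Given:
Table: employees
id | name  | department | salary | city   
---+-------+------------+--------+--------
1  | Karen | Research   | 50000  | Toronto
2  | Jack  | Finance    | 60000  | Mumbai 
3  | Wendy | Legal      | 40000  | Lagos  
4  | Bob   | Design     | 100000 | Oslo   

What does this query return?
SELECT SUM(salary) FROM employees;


SUM(salary) = 50000 + 60000 + 40000 + 100000 = 250000

250000


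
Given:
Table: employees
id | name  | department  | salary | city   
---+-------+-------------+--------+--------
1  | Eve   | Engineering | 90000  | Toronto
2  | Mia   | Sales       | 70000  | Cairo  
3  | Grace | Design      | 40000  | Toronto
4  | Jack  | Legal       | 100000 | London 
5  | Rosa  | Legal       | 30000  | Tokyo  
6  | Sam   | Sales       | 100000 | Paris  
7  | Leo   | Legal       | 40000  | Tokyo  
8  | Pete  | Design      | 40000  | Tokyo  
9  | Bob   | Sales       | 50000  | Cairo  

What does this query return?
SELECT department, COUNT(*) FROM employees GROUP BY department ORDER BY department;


Assigning each row to its department group:
  Eve -> Engineering
  Mia -> Sales
  Grace -> Design
  Jack -> Legal
  Rosa -> Legal
  Sam -> Sales
  Leo -> Legal
  Pete -> Design
  Bob -> Sales


4 groups:
Design, 2
Engineering, 1
Legal, 3
Sales, 3


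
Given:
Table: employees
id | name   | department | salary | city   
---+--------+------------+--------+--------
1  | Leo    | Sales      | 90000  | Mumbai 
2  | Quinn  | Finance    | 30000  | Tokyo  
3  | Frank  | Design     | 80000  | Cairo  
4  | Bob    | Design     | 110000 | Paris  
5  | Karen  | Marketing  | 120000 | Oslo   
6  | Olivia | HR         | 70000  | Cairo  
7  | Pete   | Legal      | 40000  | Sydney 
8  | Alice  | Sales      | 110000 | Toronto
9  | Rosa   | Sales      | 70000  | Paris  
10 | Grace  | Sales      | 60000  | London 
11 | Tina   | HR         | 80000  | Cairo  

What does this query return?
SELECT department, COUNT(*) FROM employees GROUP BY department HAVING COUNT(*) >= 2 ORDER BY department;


Groups with count >= 2:
  Design: 2 -> PASS
  HR: 2 -> PASS
  Sales: 4 -> PASS
  Finance: 1 -> filtered out
  Legal: 1 -> filtered out
  Marketing: 1 -> filtered out


3 groups:
Design, 2
HR, 2
Sales, 4


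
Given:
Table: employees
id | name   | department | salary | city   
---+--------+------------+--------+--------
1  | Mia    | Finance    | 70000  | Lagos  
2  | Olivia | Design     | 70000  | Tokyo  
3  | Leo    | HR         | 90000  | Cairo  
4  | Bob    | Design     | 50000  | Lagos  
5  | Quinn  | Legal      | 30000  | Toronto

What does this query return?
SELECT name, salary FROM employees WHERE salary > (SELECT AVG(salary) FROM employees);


Subquery: AVG(salary) = 62000.0
Filtering: salary > 62000.0
  Mia (70000) -> MATCH
  Olivia (70000) -> MATCH
  Leo (90000) -> MATCH


3 rows:
Mia, 70000
Olivia, 70000
Leo, 90000


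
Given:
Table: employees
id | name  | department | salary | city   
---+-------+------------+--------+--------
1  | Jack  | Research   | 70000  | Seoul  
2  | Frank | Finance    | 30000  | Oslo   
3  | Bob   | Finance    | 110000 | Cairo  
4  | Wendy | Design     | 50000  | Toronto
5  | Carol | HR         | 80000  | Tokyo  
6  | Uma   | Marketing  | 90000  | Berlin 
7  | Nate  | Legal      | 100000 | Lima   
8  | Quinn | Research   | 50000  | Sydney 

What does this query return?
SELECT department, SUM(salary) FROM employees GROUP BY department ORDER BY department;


Summing salary within each department:
  Design: 50000 = 50000
  Finance: 30000 + 110000 = 140000
  HR: 80000 = 80000
  Legal: 100000 = 100000
  Marketing: 90000 = 90000
  Research: 70000 + 50000 = 120000


6 groups:
Design, 50000
Finance, 140000
HR, 80000
Legal, 100000
Marketing, 90000
Research, 120000


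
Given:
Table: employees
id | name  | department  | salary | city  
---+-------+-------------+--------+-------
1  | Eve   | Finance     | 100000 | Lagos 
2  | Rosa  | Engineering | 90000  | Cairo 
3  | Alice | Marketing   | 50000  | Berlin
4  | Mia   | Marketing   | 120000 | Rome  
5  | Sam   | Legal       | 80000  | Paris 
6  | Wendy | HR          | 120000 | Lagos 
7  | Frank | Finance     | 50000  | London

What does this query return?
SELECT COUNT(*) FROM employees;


COUNT(*) counts all rows

7


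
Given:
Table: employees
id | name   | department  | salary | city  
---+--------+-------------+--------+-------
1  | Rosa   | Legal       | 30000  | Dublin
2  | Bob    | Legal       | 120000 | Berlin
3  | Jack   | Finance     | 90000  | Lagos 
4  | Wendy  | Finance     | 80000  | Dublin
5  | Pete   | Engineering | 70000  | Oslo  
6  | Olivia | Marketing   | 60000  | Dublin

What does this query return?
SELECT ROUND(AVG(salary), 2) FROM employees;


SUM(salary) = 450000
COUNT = 6
ROUND(AVG, 2) = ROUND(450000 / 6, 2) = 75000.0

75000.0


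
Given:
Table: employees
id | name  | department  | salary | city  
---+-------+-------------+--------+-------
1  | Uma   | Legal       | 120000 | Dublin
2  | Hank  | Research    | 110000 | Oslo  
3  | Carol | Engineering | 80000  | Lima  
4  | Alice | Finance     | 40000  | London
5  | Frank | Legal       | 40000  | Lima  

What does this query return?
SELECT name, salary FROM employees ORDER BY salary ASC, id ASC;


Sorting by salary ASC, then id ASC for ties

5 rows:
Alice, 40000
Frank, 40000
Carol, 80000
Hank, 110000
Uma, 120000


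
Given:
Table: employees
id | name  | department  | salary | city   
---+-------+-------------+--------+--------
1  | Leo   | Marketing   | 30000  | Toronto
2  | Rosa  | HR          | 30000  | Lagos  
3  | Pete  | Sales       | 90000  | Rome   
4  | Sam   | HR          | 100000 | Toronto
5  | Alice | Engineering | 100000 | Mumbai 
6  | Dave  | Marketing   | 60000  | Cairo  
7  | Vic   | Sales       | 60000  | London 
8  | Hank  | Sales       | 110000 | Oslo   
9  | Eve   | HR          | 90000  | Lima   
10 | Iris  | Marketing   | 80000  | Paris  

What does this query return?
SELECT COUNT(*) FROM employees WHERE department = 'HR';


Counting rows where department = 'HR'
  Rosa -> MATCH
  Sam -> MATCH
  Eve -> MATCH


3


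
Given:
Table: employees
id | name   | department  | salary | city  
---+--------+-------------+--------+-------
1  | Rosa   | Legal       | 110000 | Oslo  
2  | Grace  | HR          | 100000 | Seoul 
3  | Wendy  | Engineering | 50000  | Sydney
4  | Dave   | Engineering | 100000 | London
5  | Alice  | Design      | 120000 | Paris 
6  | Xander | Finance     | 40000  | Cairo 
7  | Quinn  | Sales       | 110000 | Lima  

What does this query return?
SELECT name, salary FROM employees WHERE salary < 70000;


Filtering: salary < 70000
Matching: 2 rows

2 rows:
Wendy, 50000
Xander, 40000


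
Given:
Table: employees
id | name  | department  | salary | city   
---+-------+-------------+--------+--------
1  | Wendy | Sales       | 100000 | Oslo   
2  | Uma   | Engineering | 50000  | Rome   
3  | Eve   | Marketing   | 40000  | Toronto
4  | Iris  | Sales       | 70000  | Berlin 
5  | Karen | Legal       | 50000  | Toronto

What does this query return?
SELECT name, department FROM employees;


Projecting columns: name, department

5 rows:
Wendy, Sales
Uma, Engineering
Eve, Marketing
Iris, Sales
Karen, Legal


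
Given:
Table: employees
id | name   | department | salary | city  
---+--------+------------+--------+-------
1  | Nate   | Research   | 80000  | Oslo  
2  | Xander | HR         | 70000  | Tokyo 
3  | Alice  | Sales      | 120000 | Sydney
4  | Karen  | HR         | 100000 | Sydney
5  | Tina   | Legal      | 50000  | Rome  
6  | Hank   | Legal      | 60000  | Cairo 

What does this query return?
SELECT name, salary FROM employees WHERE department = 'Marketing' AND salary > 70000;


Filtering: department = 'Marketing' AND salary > 70000
Matching: 0 rows

Empty result set (0 rows)


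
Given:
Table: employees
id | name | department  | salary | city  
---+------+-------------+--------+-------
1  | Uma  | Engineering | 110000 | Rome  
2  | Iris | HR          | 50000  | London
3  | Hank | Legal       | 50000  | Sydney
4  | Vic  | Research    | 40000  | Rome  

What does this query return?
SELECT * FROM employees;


SELECT * returns all 4 rows with all columns

4 rows:
1, Uma, Engineering, 110000, Rome
2, Iris, HR, 50000, London
3, Hank, Legal, 50000, Sydney
4, Vic, Research, 40000, Rome


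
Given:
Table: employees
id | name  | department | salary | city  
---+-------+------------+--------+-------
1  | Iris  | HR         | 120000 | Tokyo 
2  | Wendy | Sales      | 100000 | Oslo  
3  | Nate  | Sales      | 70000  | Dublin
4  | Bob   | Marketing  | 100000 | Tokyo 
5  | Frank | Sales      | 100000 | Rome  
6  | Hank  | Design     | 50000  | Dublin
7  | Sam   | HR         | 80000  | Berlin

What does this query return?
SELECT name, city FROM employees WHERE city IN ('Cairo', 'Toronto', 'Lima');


Filtering: city IN ('Cairo', 'Toronto', 'Lima')
Matching: 0 rows

Empty result set (0 rows)


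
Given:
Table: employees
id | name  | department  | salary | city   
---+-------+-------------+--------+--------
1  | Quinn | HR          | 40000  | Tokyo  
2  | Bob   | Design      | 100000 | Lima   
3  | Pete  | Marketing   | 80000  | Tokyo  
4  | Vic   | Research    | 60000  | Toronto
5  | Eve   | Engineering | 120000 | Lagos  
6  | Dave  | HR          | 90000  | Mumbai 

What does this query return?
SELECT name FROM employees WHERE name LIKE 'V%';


LIKE 'V%' matches names starting with 'V'
Matching: 1

1 rows:
Vic


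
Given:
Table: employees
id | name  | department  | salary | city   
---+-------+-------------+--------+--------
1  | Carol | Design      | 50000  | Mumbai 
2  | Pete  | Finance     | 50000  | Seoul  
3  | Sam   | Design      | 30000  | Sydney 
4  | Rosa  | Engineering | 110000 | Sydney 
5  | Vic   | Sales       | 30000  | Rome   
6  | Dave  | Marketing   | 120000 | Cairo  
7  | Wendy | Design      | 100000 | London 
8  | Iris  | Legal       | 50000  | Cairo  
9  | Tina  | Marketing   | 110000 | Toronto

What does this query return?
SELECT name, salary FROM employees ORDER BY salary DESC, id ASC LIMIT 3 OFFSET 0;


Sort by salary DESC (id ASC tiebreak), then skip 0 and take 3
Rows 1 through 3

3 rows:
Dave, 120000
Rosa, 110000
Tina, 110000


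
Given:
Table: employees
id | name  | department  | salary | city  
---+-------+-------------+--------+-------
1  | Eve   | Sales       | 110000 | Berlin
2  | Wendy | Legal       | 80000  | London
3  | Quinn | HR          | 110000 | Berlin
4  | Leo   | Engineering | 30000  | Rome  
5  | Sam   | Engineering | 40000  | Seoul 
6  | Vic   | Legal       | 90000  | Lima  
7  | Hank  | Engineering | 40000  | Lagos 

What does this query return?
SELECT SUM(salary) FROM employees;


SUM(salary) = 110000 + 80000 + 110000 + 30000 + 40000 + 90000 + 40000 = 500000

500000


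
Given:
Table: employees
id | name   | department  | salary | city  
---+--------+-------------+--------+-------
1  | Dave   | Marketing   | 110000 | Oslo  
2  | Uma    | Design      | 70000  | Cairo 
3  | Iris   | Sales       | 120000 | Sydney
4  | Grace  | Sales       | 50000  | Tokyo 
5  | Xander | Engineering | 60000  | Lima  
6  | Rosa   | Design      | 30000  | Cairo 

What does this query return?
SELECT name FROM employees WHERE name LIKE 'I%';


LIKE 'I%' matches names starting with 'I'
Matching: 1

1 rows:
Iris


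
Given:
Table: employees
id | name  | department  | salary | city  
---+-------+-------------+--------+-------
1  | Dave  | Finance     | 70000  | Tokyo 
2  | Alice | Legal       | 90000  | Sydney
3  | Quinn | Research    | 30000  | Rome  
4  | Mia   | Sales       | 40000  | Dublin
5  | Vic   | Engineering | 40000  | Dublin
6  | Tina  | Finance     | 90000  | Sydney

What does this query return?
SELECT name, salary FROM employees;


Projecting columns: name, salary

6 rows:
Dave, 70000
Alice, 90000
Quinn, 30000
Mia, 40000
Vic, 40000
Tina, 90000


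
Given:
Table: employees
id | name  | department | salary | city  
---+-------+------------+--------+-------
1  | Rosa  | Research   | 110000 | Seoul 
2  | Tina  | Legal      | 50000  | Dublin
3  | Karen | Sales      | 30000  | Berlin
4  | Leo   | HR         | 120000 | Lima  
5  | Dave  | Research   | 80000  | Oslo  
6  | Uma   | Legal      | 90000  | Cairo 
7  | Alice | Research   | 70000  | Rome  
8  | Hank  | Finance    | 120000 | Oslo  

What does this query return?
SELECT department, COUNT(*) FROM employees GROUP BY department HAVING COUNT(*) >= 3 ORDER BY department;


Groups with count >= 3:
  Research: 3 -> PASS
  Finance: 1 -> filtered out
  HR: 1 -> filtered out
  Legal: 2 -> filtered out
  Sales: 1 -> filtered out


1 groups:
Research, 3


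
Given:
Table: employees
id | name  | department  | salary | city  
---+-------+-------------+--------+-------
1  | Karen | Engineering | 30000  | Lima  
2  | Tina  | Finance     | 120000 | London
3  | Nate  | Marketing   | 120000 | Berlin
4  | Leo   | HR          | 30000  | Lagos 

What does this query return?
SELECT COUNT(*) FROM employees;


COUNT(*) counts all rows

4


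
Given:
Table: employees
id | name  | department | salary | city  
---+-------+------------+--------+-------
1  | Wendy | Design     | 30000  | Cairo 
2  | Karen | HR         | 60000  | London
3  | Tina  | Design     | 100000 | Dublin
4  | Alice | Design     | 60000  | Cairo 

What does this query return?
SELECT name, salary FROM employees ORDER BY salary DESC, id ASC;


Sorting by salary DESC, then id ASC for ties

4 rows:
Tina, 100000
Karen, 60000
Alice, 60000
Wendy, 30000


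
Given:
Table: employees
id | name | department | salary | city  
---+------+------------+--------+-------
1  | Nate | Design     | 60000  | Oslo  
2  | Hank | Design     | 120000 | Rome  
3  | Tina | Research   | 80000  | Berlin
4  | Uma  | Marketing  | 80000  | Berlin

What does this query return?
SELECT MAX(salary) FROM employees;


Salaries: 60000, 120000, 80000, 80000
MAX = 120000

120000


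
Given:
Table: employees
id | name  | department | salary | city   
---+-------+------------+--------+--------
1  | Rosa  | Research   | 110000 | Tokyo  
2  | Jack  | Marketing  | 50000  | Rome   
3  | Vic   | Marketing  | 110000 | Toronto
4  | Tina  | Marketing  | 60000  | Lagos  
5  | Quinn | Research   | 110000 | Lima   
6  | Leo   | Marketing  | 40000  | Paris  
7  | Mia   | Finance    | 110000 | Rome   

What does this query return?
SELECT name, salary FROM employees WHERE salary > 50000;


Filtering: salary > 50000
Matching: 5 rows

5 rows:
Rosa, 110000
Vic, 110000
Tina, 60000
Quinn, 110000
Mia, 110000


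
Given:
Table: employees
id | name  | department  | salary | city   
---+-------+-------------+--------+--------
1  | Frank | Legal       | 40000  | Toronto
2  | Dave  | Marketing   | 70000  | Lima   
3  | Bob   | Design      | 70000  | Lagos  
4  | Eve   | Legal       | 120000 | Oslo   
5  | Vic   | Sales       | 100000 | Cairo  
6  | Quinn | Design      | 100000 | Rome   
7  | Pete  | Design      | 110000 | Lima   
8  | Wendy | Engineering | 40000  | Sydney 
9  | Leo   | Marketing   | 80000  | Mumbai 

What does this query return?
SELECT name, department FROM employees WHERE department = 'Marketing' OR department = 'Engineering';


Filtering: department = 'Marketing' OR 'Engineering'
Matching: 3 rows

3 rows:
Dave, Marketing
Wendy, Engineering
Leo, Marketing


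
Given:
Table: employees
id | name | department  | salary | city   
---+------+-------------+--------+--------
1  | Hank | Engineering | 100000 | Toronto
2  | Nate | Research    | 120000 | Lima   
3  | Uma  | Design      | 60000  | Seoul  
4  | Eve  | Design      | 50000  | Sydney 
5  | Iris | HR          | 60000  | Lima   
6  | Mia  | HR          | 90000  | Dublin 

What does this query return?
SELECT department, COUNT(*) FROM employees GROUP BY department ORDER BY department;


Assigning each row to its department group:
  Hank -> Engineering
  Nate -> Research
  Uma -> Design
  Eve -> Design
  Iris -> HR
  Mia -> HR


4 groups:
Design, 2
Engineering, 1
HR, 2
Research, 1


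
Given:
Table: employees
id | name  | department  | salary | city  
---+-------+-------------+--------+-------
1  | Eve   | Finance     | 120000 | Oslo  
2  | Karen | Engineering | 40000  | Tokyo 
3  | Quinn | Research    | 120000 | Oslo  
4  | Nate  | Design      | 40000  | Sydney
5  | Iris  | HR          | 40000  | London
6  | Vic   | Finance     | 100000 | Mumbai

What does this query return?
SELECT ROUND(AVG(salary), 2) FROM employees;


SUM(salary) = 460000
COUNT = 6
ROUND(AVG, 2) = ROUND(460000 / 6, 2) = 76666.67

76666.67


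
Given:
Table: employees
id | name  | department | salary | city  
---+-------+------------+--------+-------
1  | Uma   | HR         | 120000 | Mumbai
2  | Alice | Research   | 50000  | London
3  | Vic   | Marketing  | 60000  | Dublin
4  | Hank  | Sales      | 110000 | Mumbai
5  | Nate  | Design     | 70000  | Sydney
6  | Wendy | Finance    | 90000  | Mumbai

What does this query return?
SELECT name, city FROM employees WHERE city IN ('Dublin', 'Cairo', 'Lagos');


Filtering: city IN ('Dublin', 'Cairo', 'Lagos')
Matching: 1 rows

1 rows:
Vic, Dublin


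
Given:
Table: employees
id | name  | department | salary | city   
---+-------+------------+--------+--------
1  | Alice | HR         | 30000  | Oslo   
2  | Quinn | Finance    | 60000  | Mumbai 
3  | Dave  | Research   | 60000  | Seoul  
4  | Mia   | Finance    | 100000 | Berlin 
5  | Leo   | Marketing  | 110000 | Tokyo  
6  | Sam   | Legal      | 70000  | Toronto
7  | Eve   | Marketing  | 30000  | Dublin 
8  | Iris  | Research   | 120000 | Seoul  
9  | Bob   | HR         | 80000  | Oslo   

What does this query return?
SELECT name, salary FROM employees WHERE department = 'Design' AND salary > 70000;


Filtering: department = 'Design' AND salary > 70000
Matching: 0 rows

Empty result set (0 rows)


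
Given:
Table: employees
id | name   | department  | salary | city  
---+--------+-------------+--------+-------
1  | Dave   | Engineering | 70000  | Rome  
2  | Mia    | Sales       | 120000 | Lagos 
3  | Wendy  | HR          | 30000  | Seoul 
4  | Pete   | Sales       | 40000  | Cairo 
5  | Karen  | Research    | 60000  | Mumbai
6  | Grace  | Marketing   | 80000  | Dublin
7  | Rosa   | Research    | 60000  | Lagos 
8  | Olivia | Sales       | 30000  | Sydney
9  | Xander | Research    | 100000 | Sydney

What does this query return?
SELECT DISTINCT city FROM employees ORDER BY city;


All 'city' values (row order): Rome, Lagos, Seoul, Cairo, Mumbai, Dublin, Lagos, Sydney, Sydney
Removing duplicates leaves 7 unique value(s).

7 values:
Cairo
Dublin
Lagos
Mumbai
Rome
Seoul
Sydney


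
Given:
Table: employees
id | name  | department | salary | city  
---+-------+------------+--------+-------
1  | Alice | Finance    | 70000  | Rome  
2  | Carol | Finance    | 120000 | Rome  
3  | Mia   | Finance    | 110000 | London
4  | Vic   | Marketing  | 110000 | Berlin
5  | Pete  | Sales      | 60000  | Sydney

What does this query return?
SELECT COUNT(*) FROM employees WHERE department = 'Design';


Counting rows where department = 'Design'


0
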